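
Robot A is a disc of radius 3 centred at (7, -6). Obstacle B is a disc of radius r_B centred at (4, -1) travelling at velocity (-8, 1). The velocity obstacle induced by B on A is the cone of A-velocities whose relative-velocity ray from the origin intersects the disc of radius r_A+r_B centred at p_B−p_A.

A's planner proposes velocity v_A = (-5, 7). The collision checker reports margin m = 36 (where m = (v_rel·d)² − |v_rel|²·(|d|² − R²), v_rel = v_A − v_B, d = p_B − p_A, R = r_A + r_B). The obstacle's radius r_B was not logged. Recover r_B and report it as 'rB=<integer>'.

m = 36
d = (-3, 5);  v_rel = (3, 6),  |v_rel|² = 45
v_rel×d = (3)·(5) − (6)·(-3) = 33
since m = R²·45 − 33²:  R² = (1089 + 36) / 45 = 25
R = √25 = 5  ⇒  r_B = 5 − 3 = 2

rB=2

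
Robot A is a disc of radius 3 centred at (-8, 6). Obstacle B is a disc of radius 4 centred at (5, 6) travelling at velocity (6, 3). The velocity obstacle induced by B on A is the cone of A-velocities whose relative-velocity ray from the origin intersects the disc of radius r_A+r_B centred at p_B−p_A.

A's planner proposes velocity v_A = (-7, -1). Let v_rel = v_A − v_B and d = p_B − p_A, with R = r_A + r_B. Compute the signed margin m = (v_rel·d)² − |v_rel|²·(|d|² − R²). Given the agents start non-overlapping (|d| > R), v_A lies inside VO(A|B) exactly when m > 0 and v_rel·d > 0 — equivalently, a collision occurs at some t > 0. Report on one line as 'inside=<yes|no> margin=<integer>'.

d = (13, 0),  |d|² = 169;  R = 3+4 = 7,  c = 169−7² = 120
v_rel = (-13, -4),  |v_rel|² = 185;  v_rel·d = (-13)·(13) + (-4)·(0) = -169
185·t² + 338·t + 120 = 0  ⇒  m = (-169)² − 185·120 = 6361
m = 6361 > 0,  v_rel·d = -169 < 0  ⇒  outside

inside=no margin=6361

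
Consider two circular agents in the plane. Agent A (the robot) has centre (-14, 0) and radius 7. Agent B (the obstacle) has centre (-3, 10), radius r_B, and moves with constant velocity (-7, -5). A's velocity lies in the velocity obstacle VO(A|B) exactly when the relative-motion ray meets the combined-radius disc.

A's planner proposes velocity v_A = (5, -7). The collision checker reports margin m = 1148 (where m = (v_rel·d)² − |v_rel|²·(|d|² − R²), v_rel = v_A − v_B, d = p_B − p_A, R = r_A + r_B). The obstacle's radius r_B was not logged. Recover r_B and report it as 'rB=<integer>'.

m = 1148
d = (11, 10);  v_rel = (12, -2),  |v_rel|² = 148
v_rel×d = (12)·(10) − (-2)·(11) = 142
since m = R²·148 − 142²:  R² = (20164 + 1148) / 148 = 144
R = √144 = 12  ⇒  r_B = 12 − 7 = 5

rB=5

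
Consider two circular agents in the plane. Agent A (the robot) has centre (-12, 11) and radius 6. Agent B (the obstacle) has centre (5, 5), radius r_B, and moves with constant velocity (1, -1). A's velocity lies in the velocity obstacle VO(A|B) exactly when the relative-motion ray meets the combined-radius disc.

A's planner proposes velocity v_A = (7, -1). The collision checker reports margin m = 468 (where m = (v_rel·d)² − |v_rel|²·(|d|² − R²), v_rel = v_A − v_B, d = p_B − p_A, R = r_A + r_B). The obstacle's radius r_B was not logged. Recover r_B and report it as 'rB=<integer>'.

m = 468
d = (17, -6);  v_rel = (6, 0),  |v_rel|² = 36
v_rel×d = (6)·(-6) − (0)·(17) = -36
since m = R²·36 − (-36)²:  R² = (1296 + 468) / 36 = 49
R = √49 = 7  ⇒  r_B = 7 − 6 = 1

rB=1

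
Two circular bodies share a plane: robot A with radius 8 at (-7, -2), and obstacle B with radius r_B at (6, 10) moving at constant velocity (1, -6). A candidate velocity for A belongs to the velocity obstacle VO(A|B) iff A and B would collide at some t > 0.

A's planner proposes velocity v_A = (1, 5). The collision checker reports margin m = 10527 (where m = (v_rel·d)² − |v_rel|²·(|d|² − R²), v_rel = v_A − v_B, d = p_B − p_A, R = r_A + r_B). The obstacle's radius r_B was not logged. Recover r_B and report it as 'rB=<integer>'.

m = 10527
d = (13, 12);  v_rel = (0, 11),  |v_rel|² = 121
v_rel×d = (0)·(12) − (11)·(13) = -143
since m = R²·121 − (-143)²:  R² = (20449 + 10527) / 121 = 256
R = √256 = 16  ⇒  r_B = 16 − 8 = 8

rB=8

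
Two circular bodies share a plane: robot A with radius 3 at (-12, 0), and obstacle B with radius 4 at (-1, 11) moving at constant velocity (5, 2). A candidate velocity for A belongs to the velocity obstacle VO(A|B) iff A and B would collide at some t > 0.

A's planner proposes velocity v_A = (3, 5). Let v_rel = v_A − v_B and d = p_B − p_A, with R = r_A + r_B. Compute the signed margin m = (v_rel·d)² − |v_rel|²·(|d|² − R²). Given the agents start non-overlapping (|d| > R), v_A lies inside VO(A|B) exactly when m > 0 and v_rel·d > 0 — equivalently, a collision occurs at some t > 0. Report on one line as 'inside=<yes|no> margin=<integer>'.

d = (11, 11),  |d|² = 242;  R = 3+4 = 7,  c = 242−7² = 193
v_rel = (-2, 3),  |v_rel|² = 13;  v_rel·d = (-2)·(11) + (3)·(11) = 11
13·t² − 22·t + 193 = 0  ⇒  m = 11² − 13·193 = -2388
m = -2388 < 0,  v_rel·d = 11 > 0  ⇒  outside

inside=no margin=-2388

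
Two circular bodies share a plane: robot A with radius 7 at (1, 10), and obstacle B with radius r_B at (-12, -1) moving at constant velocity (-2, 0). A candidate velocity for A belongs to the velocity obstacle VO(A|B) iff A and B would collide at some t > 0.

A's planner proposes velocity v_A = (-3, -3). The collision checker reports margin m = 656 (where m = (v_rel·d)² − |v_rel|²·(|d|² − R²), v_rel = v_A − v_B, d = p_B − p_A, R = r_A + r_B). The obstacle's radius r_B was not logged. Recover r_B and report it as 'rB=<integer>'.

m = 656
d = (-13, -11);  v_rel = (-1, -3),  |v_rel|² = 10
v_rel×d = (-1)·(-11) − (-3)·(-13) = -28
since m = R²·10 − (-28)²:  R² = (784 + 656) / 10 = 144
R = √144 = 12  ⇒  r_B = 12 − 7 = 5

rB=5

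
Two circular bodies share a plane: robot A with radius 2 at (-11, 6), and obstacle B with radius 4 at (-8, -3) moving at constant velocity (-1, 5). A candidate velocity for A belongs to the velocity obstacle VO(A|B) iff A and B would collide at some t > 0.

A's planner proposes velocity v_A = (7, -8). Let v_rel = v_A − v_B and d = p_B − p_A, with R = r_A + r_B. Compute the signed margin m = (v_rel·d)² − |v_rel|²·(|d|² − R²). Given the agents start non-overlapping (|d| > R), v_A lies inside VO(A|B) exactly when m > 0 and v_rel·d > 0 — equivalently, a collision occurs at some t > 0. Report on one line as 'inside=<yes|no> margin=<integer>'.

d = (3, -9),  |d|² = 90;  R = 2+4 = 6,  c = 90−6² = 54
v_rel = (8, -13),  |v_rel|² = 233;  v_rel·d = (8)·(3) + (-13)·(-9) = 141
233·t² − 282·t + 54 = 0  ⇒  m = 141² − 233·54 = 7299
m = 7299 > 0,  v_rel·d = 141 > 0  ⇒  inside

inside=yes margin=7299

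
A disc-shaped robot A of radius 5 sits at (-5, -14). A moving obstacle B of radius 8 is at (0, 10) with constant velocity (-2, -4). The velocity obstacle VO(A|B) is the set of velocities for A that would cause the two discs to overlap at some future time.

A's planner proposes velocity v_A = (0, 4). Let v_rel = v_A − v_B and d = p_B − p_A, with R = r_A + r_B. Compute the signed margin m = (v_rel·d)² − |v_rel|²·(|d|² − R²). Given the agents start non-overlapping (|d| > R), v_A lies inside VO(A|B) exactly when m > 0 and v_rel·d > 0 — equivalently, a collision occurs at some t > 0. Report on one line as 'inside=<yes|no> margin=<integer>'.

d = (5, 24),  |d|² = 601;  R = 5+8 = 13,  c = 601−13² = 432
v_rel = (2, 8),  |v_rel|² = 68;  v_rel·d = (2)·(5) + (8)·(24) = 202
68·t² − 404·t + 432 = 0  ⇒  m = 202² − 68·432 = 11428
m = 11428 > 0,  v_rel·d = 202 > 0  ⇒  inside

inside=yes margin=11428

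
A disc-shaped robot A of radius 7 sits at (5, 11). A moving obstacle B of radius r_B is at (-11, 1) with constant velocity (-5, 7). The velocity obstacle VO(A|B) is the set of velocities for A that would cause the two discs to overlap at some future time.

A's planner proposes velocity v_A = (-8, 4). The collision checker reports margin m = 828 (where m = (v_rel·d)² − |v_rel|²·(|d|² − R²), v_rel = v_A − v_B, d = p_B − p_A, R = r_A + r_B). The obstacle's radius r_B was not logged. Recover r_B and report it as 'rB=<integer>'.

m = 828
d = (-16, -10);  v_rel = (-3, -3),  |v_rel|² = 18
v_rel×d = (-3)·(-10) − (-3)·(-16) = -18
since m = R²·18 − (-18)²:  R² = (324 + 828) / 18 = 64
R = √64 = 8  ⇒  r_B = 8 − 7 = 1

rB=1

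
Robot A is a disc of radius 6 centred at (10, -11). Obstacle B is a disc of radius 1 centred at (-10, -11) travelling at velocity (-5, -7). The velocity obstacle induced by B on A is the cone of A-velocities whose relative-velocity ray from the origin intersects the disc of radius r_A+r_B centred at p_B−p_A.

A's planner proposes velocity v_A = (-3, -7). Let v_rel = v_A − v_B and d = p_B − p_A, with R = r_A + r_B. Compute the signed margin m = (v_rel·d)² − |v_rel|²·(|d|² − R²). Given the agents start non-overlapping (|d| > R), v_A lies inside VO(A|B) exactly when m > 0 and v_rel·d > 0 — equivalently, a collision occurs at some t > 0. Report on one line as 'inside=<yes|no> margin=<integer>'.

d = (-20, 0),  |d|² = 400;  R = 6+1 = 7,  c = 400−7² = 351
v_rel = (2, 0),  |v_rel|² = 4;  v_rel·d = (2)·(-20) + (0)·(0) = -40
4·t² + 80·t + 351 = 0  ⇒  m = (-40)² − 4·351 = 196
m = 196 > 0,  v_rel·d = -40 < 0  ⇒  outside

inside=no margin=196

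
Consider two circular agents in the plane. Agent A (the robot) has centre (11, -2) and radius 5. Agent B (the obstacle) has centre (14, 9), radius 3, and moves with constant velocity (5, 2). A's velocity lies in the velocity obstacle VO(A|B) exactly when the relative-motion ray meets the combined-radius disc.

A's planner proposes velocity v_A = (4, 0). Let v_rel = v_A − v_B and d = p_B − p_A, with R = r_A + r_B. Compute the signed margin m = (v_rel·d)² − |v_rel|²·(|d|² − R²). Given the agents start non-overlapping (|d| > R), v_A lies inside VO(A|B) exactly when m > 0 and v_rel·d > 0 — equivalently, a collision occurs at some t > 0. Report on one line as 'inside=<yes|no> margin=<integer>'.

d = (3, 11),  |d|² = 130;  R = 5+3 = 8,  c = 130−8² = 66
v_rel = (-1, -2),  |v_rel|² = 5;  v_rel·d = (-1)·(3) + (-2)·(11) = -25
5·t² + 50·t + 66 = 0  ⇒  m = (-25)² − 5·66 = 295
m = 295 > 0,  v_rel·d = -25 < 0  ⇒  outside

inside=no margin=295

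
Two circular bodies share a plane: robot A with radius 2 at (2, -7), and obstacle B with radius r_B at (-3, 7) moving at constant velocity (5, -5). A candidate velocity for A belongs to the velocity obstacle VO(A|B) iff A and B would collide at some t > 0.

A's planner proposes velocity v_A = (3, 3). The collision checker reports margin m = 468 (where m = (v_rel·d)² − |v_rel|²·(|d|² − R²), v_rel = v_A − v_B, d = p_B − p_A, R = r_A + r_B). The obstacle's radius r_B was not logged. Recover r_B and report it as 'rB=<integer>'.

m = 468
d = (-5, 14);  v_rel = (-2, 8),  |v_rel|² = 68
v_rel×d = (-2)·(14) − (8)·(-5) = 12
since m = R²·68 − 12²:  R² = (144 + 468) / 68 = 9
R = √9 = 3  ⇒  r_B = 3 − 2 = 1

rB=1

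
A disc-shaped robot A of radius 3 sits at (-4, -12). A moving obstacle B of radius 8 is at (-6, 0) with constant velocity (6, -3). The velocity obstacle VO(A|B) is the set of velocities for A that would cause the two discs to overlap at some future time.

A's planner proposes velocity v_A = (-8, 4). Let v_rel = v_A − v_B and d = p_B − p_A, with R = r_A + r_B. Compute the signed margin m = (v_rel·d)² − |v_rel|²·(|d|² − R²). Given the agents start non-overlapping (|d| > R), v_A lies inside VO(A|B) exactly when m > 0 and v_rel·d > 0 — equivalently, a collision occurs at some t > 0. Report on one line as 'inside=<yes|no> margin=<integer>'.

d = (-2, 12),  |d|² = 148;  R = 3+8 = 11,  c = 148−11² = 27
v_rel = (-14, 7),  |v_rel|² = 245;  v_rel·d = (-14)·(-2) + (7)·(12) = 112
245·t² − 224·t + 27 = 0  ⇒  m = 112² − 245·27 = 5929
m = 5929 > 0,  v_rel·d = 112 > 0  ⇒  inside

inside=yes margin=5929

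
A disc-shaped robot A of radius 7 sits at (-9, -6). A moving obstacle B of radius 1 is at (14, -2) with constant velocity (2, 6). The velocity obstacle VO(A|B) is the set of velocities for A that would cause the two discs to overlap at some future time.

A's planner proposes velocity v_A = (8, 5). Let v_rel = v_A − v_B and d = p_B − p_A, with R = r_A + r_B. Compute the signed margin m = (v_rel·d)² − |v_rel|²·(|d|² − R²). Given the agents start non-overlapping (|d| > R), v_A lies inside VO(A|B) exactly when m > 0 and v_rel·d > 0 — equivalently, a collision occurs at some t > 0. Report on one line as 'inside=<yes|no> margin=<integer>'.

d = (23, 4),  |d|² = 545;  R = 7+1 = 8,  c = 545−8² = 481
v_rel = (6, -1),  |v_rel|² = 37;  v_rel·d = (6)·(23) + (-1)·(4) = 134
37·t² − 268·t + 481 = 0  ⇒  m = 134² − 37·481 = 159
m = 159 > 0,  v_rel·d = 134 > 0  ⇒  inside

inside=yes margin=159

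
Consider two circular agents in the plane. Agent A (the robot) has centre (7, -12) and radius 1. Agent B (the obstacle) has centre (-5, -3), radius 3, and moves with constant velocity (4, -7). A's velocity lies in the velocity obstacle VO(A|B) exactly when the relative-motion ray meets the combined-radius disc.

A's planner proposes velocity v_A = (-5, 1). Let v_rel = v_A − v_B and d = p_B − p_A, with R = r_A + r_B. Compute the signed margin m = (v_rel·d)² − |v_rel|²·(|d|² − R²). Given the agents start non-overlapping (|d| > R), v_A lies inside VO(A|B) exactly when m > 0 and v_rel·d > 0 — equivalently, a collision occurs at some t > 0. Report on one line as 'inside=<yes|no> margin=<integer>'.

d = (-12, 9),  |d|² = 225;  R = 1+3 = 4,  c = 225−4² = 209
v_rel = (-9, 8),  |v_rel|² = 145;  v_rel·d = (-9)·(-12) + (8)·(9) = 180
145·t² − 360·t + 209 = 0  ⇒  m = 180² − 145·209 = 2095
m = 2095 > 0,  v_rel·d = 180 > 0  ⇒  inside

inside=yes margin=2095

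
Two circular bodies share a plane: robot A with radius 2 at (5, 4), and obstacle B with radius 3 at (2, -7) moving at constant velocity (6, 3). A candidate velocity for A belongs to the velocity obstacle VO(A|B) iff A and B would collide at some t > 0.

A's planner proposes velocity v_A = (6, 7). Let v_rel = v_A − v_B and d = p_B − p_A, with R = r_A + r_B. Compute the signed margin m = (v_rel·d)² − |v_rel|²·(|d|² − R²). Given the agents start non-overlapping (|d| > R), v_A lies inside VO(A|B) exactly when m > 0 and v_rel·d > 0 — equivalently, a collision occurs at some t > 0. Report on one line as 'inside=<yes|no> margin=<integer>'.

d = (-3, -11),  |d|² = 130;  R = 2+3 = 5,  c = 130−5² = 105
v_rel = (0, 4),  |v_rel|² = 16;  v_rel·d = (0)·(-3) + (4)·(-11) = -44
16·t² + 88·t + 105 = 0  ⇒  m = (-44)² − 16·105 = 256
m = 256 > 0,  v_rel·d = -44 < 0  ⇒  outside

inside=no margin=256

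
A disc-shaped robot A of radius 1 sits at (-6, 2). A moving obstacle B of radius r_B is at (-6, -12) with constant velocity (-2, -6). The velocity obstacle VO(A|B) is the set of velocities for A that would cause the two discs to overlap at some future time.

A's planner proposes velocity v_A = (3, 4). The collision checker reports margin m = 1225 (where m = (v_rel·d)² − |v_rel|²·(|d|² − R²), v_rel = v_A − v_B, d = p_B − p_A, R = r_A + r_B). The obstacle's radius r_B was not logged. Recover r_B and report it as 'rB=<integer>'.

m = 1225
d = (0, -14);  v_rel = (5, 10),  |v_rel|² = 125
v_rel×d = (5)·(-14) − (10)·(0) = -70
since m = R²·125 − (-70)²:  R² = (4900 + 1225) / 125 = 49
R = √49 = 7  ⇒  r_B = 7 − 1 = 6

rB=6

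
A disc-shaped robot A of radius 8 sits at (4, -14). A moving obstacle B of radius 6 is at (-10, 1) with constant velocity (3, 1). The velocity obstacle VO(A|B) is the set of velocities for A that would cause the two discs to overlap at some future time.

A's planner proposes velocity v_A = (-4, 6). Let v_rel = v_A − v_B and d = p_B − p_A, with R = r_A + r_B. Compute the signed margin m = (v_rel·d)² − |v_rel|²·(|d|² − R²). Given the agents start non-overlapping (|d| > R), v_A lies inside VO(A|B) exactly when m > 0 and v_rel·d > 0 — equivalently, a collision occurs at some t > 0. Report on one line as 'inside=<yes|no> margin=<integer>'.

d = (-14, 15),  |d|² = 421;  R = 8+6 = 14,  c = 421−14² = 225
v_rel = (-7, 5),  |v_rel|² = 74;  v_rel·d = (-7)·(-14) + (5)·(15) = 173
74·t² − 346·t + 225 = 0  ⇒  m = 173² − 74·225 = 13279
m = 13279 > 0,  v_rel·d = 173 > 0  ⇒  inside

inside=yes margin=13279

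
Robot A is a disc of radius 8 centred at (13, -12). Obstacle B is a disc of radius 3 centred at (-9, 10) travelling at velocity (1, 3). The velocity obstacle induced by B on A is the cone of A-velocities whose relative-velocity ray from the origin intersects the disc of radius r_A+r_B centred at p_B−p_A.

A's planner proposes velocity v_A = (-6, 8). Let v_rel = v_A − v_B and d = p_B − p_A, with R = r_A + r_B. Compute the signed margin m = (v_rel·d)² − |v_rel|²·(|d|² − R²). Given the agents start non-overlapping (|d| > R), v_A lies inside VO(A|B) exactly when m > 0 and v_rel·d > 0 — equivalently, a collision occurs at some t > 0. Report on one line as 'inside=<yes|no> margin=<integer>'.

d = (-22, 22),  |d|² = 968;  R = 8+3 = 11,  c = 968−11² = 847
v_rel = (-7, 5),  |v_rel|² = 74;  v_rel·d = (-7)·(-22) + (5)·(22) = 264
74·t² − 528·t + 847 = 0  ⇒  m = 264² − 74·847 = 7018
m = 7018 > 0,  v_rel·d = 264 > 0  ⇒  inside

inside=yes margin=7018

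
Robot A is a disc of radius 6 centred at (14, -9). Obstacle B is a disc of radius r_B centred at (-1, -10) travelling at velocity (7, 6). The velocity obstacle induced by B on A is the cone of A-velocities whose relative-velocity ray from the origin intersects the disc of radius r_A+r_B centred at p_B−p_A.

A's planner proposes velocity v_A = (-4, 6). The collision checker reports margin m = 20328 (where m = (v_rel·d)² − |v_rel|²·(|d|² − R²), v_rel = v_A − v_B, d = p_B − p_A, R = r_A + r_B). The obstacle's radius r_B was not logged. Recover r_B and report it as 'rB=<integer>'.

m = 20328
d = (-15, -1);  v_rel = (-11, 0),  |v_rel|² = 121
v_rel×d = (-11)·(-1) − (0)·(-15) = 11
since m = R²·121 − 11²:  R² = (121 + 20328) / 121 = 169
R = √169 = 13  ⇒  r_B = 13 − 6 = 7

rB=7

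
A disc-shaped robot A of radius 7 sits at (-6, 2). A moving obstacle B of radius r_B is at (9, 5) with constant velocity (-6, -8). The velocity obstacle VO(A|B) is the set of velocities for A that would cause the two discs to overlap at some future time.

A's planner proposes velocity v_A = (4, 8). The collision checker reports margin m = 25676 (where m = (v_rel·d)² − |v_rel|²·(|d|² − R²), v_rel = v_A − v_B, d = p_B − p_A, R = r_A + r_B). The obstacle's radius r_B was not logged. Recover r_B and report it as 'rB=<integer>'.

m = 25676
d = (15, 3);  v_rel = (10, 16),  |v_rel|² = 356
v_rel×d = (10)·(3) − (16)·(15) = -210
since m = R²·356 − (-210)²:  R² = (44100 + 25676) / 356 = 196
R = √196 = 14  ⇒  r_B = 14 − 7 = 7

rB=7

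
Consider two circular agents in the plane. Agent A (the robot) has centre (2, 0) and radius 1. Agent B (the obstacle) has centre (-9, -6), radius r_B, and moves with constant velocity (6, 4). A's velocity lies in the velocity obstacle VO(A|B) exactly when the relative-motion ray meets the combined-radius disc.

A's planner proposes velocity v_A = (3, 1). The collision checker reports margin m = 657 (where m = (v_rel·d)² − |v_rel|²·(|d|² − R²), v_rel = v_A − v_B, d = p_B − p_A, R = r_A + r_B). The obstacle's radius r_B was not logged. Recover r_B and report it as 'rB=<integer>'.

m = 657
d = (-11, -6);  v_rel = (-3, -3),  |v_rel|² = 18
v_rel×d = (-3)·(-6) − (-3)·(-11) = -15
since m = R²·18 − (-15)²:  R² = (225 + 657) / 18 = 49
R = √49 = 7  ⇒  r_B = 7 − 1 = 6

rB=6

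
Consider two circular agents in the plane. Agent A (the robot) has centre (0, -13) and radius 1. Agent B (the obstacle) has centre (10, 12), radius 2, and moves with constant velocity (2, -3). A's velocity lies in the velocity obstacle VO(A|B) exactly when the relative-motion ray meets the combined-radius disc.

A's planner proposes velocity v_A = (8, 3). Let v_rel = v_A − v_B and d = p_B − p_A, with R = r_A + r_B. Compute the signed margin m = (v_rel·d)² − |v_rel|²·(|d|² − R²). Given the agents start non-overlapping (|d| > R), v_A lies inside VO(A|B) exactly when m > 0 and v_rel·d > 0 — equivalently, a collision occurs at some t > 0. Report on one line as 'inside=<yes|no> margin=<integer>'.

d = (10, 25),  |d|² = 725;  R = 1+2 = 3,  c = 725−3² = 716
v_rel = (6, 6),  |v_rel|² = 72;  v_rel·d = (6)·(10) + (6)·(25) = 210
72·t² − 420·t + 716 = 0  ⇒  m = 210² − 72·716 = -7452
m = -7452 < 0,  v_rel·d = 210 > 0  ⇒  outside

inside=no margin=-7452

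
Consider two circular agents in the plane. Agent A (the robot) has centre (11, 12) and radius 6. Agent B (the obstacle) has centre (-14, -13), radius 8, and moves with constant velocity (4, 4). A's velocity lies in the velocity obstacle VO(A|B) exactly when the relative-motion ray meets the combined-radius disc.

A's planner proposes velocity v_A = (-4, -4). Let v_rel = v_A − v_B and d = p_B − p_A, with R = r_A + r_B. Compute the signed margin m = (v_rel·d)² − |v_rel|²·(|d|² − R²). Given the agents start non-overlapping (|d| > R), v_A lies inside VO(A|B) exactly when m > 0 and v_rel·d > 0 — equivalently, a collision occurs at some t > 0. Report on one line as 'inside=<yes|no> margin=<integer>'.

d = (-25, -25),  |d|² = 1250;  R = 6+8 = 14,  c = 1250−14² = 1054
v_rel = (-8, -8),  |v_rel|² = 128;  v_rel·d = (-8)·(-25) + (-8)·(-25) = 400
128·t² − 800·t + 1054 = 0  ⇒  m = 400² − 128·1054 = 25088
m = 25088 > 0,  v_rel·d = 400 > 0  ⇒  inside

inside=yes margin=25088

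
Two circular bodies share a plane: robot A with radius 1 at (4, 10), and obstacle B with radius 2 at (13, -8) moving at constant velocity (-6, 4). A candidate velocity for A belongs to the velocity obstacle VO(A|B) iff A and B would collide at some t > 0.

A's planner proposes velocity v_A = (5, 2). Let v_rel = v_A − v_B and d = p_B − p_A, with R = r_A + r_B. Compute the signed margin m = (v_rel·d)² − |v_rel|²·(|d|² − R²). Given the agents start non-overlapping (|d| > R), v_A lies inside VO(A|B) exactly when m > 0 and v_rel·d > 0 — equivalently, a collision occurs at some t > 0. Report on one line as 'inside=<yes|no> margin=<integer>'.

d = (9, -18),  |d|² = 405;  R = 1+2 = 3,  c = 405−3² = 396
v_rel = (11, -2),  |v_rel|² = 125;  v_rel·d = (11)·(9) + (-2)·(-18) = 135
125·t² − 270·t + 396 = 0  ⇒  m = 135² − 125·396 = -31275
m = -31275 < 0,  v_rel·d = 135 > 0  ⇒  outside

inside=no margin=-31275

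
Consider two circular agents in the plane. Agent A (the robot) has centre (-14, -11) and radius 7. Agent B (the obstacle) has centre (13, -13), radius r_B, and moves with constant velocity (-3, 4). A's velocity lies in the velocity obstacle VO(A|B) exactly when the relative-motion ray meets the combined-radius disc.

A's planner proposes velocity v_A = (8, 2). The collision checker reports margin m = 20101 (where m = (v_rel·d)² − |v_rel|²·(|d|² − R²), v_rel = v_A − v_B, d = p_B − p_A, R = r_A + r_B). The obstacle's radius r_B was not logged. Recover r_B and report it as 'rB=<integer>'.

m = 20101
d = (27, -2);  v_rel = (11, -2),  |v_rel|² = 125
v_rel×d = (11)·(-2) − (-2)·(27) = 32
since m = R²·125 − 32²:  R² = (1024 + 20101) / 125 = 169
R = √169 = 13  ⇒  r_B = 13 − 7 = 6

rB=6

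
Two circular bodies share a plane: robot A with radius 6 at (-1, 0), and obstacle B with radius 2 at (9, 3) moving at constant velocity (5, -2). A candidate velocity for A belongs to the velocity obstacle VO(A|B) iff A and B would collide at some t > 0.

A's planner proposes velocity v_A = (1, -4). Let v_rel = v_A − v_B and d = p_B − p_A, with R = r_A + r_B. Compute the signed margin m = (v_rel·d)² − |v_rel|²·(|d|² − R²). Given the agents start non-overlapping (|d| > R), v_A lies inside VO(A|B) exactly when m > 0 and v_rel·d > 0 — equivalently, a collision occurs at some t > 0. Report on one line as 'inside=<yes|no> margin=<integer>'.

d = (10, 3),  |d|² = 109;  R = 6+2 = 8,  c = 109−8² = 45
v_rel = (-4, -2),  |v_rel|² = 20;  v_rel·d = (-4)·(10) + (-2)·(3) = -46
20·t² + 92·t + 45 = 0  ⇒  m = (-46)² − 20·45 = 1216
m = 1216 > 0,  v_rel·d = -46 < 0  ⇒  outside

inside=no margin=1216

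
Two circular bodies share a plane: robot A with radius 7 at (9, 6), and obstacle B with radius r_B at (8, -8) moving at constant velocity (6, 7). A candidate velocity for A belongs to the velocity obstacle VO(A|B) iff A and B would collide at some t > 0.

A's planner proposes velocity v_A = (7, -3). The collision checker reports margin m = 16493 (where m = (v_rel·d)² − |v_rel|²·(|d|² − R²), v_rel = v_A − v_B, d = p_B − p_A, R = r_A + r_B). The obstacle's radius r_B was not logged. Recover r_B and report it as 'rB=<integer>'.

m = 16493
d = (-1, -14);  v_rel = (1, -10),  |v_rel|² = 101
v_rel×d = (1)·(-14) − (-10)·(-1) = -24
since m = R²·101 − (-24)²:  R² = (576 + 16493) / 101 = 169
R = √169 = 13  ⇒  r_B = 13 − 7 = 6

rB=6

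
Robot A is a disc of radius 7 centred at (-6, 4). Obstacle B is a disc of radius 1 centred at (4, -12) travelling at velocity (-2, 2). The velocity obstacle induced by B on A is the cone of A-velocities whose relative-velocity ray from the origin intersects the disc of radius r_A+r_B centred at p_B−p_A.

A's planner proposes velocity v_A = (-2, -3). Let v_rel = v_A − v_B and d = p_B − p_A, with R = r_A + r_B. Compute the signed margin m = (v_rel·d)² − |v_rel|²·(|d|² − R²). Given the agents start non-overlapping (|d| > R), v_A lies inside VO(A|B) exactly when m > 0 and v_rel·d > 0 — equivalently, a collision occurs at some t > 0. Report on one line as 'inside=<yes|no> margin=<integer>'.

d = (10, -16),  |d|² = 356;  R = 7+1 = 8,  c = 356−8² = 292
v_rel = (0, -5),  |v_rel|² = 25;  v_rel·d = (0)·(10) + (-5)·(-16) = 80
25·t² − 160·t + 292 = 0  ⇒  m = 80² − 25·292 = -900
m = -900 < 0,  v_rel·d = 80 > 0  ⇒  outside

inside=no margin=-900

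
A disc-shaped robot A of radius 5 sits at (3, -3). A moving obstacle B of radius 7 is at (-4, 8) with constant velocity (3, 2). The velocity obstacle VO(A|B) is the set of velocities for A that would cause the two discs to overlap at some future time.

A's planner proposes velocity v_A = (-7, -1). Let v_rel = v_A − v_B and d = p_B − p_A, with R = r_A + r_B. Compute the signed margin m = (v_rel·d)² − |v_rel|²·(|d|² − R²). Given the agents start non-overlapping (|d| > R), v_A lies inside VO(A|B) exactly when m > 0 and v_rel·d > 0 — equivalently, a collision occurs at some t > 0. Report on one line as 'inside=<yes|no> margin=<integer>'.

d = (-7, 11),  |d|² = 170;  R = 5+7 = 12,  c = 170−12² = 26
v_rel = (-10, -3),  |v_rel|² = 109;  v_rel·d = (-10)·(-7) + (-3)·(11) = 37
109·t² − 74·t + 26 = 0  ⇒  m = 37² − 109·26 = -1465
m = -1465 < 0,  v_rel·d = 37 > 0  ⇒  outside

inside=no margin=-1465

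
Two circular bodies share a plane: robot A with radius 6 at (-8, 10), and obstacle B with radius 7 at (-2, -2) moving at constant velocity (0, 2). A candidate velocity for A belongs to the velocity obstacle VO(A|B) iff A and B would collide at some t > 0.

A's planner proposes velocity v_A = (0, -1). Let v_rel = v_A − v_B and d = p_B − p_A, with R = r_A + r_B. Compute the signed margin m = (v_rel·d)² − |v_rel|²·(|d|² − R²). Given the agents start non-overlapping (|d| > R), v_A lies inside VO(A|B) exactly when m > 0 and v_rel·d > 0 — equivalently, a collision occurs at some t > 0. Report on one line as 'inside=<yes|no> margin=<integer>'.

d = (6, -12),  |d|² = 180;  R = 6+7 = 13,  c = 180−13² = 11
v_rel = (0, -3),  |v_rel|² = 9;  v_rel·d = (0)·(6) + (-3)·(-12) = 36
9·t² − 72·t + 11 = 0  ⇒  m = 36² − 9·11 = 1197
m = 1197 > 0,  v_rel·d = 36 > 0  ⇒  inside

inside=yes margin=1197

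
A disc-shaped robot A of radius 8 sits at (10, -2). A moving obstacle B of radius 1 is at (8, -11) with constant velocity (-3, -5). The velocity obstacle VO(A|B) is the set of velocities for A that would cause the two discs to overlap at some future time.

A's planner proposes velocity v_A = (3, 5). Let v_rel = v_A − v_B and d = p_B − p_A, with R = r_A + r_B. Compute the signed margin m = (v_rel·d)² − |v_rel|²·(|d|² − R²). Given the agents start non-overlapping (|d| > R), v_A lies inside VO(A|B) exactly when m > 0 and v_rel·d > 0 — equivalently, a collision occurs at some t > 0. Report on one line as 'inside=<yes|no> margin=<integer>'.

d = (-2, -9),  |d|² = 85;  R = 8+1 = 9,  c = 85−9² = 4
v_rel = (6, 10),  |v_rel|² = 136;  v_rel·d = (6)·(-2) + (10)·(-9) = -102
136·t² + 204·t + 4 = 0  ⇒  m = (-102)² − 136·4 = 9860
m = 9860 > 0,  v_rel·d = -102 < 0  ⇒  outside

inside=no margin=9860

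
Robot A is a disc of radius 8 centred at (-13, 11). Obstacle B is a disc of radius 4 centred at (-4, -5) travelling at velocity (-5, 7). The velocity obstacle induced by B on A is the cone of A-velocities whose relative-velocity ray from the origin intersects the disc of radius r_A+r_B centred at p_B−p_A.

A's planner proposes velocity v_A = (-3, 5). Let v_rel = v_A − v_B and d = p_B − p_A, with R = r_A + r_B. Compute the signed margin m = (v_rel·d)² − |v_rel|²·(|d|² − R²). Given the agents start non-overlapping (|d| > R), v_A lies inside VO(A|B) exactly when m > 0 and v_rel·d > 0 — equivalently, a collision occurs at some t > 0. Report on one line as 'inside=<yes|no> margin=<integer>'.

d = (9, -16),  |d|² = 337;  R = 8+4 = 12,  c = 337−12² = 193
v_rel = (2, -2),  |v_rel|² = 8;  v_rel·d = (2)·(9) + (-2)·(-16) = 50
8·t² − 100·t + 193 = 0  ⇒  m = 50² − 8·193 = 956
m = 956 > 0,  v_rel·d = 50 > 0  ⇒  inside

inside=yes margin=956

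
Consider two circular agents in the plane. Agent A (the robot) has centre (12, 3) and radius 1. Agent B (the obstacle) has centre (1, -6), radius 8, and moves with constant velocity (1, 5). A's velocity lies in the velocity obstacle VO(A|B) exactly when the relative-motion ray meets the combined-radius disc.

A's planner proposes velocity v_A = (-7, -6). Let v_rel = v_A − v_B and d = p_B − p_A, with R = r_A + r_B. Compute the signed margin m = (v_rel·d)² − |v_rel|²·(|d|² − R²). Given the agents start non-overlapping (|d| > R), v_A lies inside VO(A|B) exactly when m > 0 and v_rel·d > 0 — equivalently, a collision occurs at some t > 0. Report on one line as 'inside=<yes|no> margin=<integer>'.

d = (-11, -9),  |d|² = 202;  R = 1+8 = 9,  c = 202−9² = 121
v_rel = (-8, -11),  |v_rel|² = 185;  v_rel·d = (-8)·(-11) + (-11)·(-9) = 187
185·t² − 374·t + 121 = 0  ⇒  m = 187² − 185·121 = 12584
m = 12584 > 0,  v_rel·d = 187 > 0  ⇒  inside

inside=yes margin=12584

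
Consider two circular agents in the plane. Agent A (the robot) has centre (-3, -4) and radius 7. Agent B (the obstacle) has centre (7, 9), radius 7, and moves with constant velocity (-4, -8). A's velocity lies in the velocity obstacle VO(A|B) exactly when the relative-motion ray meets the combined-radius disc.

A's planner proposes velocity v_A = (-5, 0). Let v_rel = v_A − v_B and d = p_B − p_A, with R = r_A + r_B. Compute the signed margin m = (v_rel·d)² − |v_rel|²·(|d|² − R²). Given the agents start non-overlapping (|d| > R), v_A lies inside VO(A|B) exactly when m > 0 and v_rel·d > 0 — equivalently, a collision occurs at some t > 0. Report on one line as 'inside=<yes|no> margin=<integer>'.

d = (10, 13),  |d|² = 269;  R = 7+7 = 14,  c = 269−14² = 73
v_rel = (-1, 8),  |v_rel|² = 65;  v_rel·d = (-1)·(10) + (8)·(13) = 94
65·t² − 188·t + 73 = 0  ⇒  m = 94² − 65·73 = 4091
m = 4091 > 0,  v_rel·d = 94 > 0  ⇒  inside

inside=yes margin=4091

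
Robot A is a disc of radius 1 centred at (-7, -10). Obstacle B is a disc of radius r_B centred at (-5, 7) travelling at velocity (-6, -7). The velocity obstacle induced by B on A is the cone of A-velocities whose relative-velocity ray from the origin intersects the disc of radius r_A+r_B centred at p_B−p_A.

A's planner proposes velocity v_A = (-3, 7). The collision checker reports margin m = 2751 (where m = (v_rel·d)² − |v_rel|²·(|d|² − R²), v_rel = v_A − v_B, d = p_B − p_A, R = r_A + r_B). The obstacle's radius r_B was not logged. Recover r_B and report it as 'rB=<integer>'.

m = 2751
d = (2, 17);  v_rel = (3, 14),  |v_rel|² = 205
v_rel×d = (3)·(17) − (14)·(2) = 23
since m = R²·205 − 23²:  R² = (529 + 2751) / 205 = 16
R = √16 = 4  ⇒  r_B = 4 − 1 = 3

rB=3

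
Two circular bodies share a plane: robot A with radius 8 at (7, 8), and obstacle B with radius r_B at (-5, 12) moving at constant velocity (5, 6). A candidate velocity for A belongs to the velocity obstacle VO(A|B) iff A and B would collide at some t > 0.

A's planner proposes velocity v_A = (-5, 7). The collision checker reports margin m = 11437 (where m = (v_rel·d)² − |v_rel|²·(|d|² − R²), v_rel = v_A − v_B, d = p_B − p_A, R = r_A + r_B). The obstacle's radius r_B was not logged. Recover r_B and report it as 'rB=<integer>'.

m = 11437
d = (-12, 4);  v_rel = (-10, 1),  |v_rel|² = 101
v_rel×d = (-10)·(4) − (1)·(-12) = -28
since m = R²·101 − (-28)²:  R² = (784 + 11437) / 101 = 121
R = √121 = 11  ⇒  r_B = 11 − 8 = 3

rB=3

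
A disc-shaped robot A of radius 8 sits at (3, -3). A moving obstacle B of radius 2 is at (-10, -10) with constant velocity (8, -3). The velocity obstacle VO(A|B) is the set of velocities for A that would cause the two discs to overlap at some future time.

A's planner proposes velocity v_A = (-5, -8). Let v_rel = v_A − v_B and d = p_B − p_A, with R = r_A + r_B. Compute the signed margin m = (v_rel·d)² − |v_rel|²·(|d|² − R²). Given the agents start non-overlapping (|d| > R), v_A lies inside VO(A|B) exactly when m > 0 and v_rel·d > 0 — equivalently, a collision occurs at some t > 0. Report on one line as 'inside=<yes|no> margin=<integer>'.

d = (-13, -7),  |d|² = 218;  R = 8+2 = 10,  c = 218−10² = 118
v_rel = (-13, -5),  |v_rel|² = 194;  v_rel·d = (-13)·(-13) + (-5)·(-7) = 204
194·t² − 408·t + 118 = 0  ⇒  m = 204² − 194·118 = 18724
m = 18724 > 0,  v_rel·d = 204 > 0  ⇒  inside

inside=yes margin=18724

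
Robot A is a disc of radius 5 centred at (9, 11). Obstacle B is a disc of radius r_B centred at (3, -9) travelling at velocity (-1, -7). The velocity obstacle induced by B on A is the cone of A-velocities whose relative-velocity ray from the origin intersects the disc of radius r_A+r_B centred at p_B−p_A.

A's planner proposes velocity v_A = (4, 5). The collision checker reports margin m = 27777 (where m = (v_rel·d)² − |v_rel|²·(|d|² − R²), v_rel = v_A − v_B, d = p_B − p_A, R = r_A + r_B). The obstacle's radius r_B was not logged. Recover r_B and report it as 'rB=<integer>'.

m = 27777
d = (-6, -20);  v_rel = (5, 12),  |v_rel|² = 169
v_rel×d = (5)·(-20) − (12)·(-6) = -28
since m = R²·169 − (-28)²:  R² = (784 + 27777) / 169 = 169
R = √169 = 13  ⇒  r_B = 13 − 5 = 8

rB=8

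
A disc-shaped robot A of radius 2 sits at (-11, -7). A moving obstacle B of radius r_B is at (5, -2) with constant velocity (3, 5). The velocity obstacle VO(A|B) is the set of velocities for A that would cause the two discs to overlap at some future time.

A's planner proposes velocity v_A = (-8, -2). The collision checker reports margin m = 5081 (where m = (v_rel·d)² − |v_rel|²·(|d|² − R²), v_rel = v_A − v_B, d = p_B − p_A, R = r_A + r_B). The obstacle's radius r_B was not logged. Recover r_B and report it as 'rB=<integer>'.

m = 5081
d = (16, 5);  v_rel = (-11, -7),  |v_rel|² = 170
v_rel×d = (-11)·(5) − (-7)·(16) = 57
since m = R²·170 − 57²:  R² = (3249 + 5081) / 170 = 49
R = √49 = 7  ⇒  r_B = 7 − 2 = 5

rB=5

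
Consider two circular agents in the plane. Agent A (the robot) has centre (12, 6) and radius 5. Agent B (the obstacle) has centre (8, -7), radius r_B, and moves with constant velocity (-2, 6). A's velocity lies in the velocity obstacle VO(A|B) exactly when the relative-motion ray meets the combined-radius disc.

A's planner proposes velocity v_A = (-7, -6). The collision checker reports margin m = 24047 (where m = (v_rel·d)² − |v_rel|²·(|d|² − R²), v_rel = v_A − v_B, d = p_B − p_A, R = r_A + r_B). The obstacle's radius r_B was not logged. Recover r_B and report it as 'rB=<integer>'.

m = 24047
d = (-4, -13);  v_rel = (-5, -12),  |v_rel|² = 169
v_rel×d = (-5)·(-13) − (-12)·(-4) = 17
since m = R²·169 − 17²:  R² = (289 + 24047) / 169 = 144
R = √144 = 12  ⇒  r_B = 12 − 5 = 7

rB=7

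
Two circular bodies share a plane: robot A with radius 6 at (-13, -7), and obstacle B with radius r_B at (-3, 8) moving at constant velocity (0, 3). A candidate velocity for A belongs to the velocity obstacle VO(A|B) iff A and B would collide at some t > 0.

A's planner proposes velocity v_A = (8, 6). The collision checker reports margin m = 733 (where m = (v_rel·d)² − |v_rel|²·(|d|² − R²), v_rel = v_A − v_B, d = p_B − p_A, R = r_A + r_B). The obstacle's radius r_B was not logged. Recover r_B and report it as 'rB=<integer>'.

m = 733
d = (10, 15);  v_rel = (8, 3),  |v_rel|² = 73
v_rel×d = (8)·(15) − (3)·(10) = 90
since m = R²·73 − 90²:  R² = (8100 + 733) / 73 = 121
R = √121 = 11  ⇒  r_B = 11 − 6 = 5

rB=5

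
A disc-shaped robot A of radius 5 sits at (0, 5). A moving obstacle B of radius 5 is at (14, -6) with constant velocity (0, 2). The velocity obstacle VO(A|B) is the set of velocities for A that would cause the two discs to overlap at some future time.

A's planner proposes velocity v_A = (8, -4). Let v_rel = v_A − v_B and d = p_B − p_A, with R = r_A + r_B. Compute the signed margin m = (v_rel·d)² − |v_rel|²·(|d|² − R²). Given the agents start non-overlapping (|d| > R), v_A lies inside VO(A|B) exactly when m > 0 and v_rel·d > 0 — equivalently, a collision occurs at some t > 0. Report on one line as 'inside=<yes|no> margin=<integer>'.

d = (14, -11),  |d|² = 317;  R = 5+5 = 10,  c = 317−10² = 217
v_rel = (8, -6),  |v_rel|² = 100;  v_rel·d = (8)·(14) + (-6)·(-11) = 178
100·t² − 356·t + 217 = 0  ⇒  m = 178² − 100·217 = 9984
m = 9984 > 0,  v_rel·d = 178 > 0  ⇒  inside

inside=yes margin=9984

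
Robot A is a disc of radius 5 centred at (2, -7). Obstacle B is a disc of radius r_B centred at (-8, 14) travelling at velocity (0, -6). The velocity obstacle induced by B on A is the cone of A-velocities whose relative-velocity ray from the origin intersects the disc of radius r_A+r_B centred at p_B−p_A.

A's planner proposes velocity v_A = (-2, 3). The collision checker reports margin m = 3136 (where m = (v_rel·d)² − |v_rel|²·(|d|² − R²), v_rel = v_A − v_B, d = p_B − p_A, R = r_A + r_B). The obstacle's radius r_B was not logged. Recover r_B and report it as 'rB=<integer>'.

m = 3136
d = (-10, 21);  v_rel = (-2, 9),  |v_rel|² = 85
v_rel×d = (-2)·(21) − (9)·(-10) = 48
since m = R²·85 − 48²:  R² = (2304 + 3136) / 85 = 64
R = √64 = 8  ⇒  r_B = 8 − 5 = 3

rB=3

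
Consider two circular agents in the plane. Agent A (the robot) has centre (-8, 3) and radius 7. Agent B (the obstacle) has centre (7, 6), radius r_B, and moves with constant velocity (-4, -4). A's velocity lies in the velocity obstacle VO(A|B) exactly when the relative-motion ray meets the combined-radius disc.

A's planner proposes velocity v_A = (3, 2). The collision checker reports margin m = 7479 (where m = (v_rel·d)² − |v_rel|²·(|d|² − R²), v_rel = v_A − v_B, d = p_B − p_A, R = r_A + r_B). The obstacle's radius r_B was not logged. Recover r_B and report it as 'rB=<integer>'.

m = 7479
d = (15, 3);  v_rel = (7, 6),  |v_rel|² = 85
v_rel×d = (7)·(3) − (6)·(15) = -69
since m = R²·85 − (-69)²:  R² = (4761 + 7479) / 85 = 144
R = √144 = 12  ⇒  r_B = 12 − 7 = 5

rB=5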